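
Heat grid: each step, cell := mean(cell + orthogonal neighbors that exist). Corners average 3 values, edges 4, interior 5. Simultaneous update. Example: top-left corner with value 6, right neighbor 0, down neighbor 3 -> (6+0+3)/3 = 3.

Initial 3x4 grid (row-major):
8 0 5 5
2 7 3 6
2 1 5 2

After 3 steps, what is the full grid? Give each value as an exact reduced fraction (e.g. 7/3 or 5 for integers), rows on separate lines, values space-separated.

After step 1:
  10/3 5 13/4 16/3
  19/4 13/5 26/5 4
  5/3 15/4 11/4 13/3
After step 2:
  157/36 851/240 1127/240 151/36
  247/80 213/50 89/25 283/60
  61/18 323/120 481/120 133/36
After step 3:
  1979/540 30353/7200 28793/7200 9797/2160
  6039/1600 3429/1000 25489/6000 14549/3600
  6601/2160 6457/1800 12559/3600 4471/1080

Answer: 1979/540 30353/7200 28793/7200 9797/2160
6039/1600 3429/1000 25489/6000 14549/3600
6601/2160 6457/1800 12559/3600 4471/1080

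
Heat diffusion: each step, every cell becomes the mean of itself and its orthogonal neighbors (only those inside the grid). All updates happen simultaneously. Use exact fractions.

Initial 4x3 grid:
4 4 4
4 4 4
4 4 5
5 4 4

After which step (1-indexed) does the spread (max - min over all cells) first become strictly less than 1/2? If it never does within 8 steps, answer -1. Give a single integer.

Answer: 1

Derivation:
Step 1: max=13/3, min=4, spread=1/3
  -> spread < 1/2 first at step 1
Step 2: max=1027/240, min=4, spread=67/240
Step 3: max=9227/2160, min=193/48, spread=271/1080
Step 4: max=550399/129600, min=9721/2400, spread=5093/25920
Step 5: max=32915501/7776000, min=878611/216000, spread=257101/1555200
Step 6: max=1967893999/466560000, min=26467967/6480000, spread=497603/3732480
Step 7: max=117768437141/27993600000, min=265446113/64800000, spread=123828653/1119744000
Step 8: max=7049605884319/1679616000000, min=23950295413/5832000000, spread=1215366443/13436928000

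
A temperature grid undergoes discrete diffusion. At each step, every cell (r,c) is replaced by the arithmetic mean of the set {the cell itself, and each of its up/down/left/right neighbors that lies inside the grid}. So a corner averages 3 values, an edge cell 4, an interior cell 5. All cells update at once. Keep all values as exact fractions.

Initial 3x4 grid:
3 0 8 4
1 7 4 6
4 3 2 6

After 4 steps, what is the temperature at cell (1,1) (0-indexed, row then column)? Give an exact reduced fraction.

Step 1: cell (1,1) = 3
Step 2: cell (1,1) = 413/100
Step 3: cell (1,1) = 1761/500
Step 4: cell (1,1) = 461611/120000
Full grid after step 4:
  444013/129600 99781/27000 8961/2000 25517/5400
  942799/288000 461611/120000 768829/180000 258727/54000
  449063/129600 792373/216000 935413/216000 293779/64800

Answer: 461611/120000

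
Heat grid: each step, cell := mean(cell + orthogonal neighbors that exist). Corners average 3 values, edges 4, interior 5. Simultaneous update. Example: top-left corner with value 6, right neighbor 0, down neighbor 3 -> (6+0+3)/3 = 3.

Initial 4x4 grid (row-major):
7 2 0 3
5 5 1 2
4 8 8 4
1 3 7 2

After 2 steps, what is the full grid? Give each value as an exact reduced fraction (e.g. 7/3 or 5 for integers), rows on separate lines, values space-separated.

After step 1:
  14/3 7/2 3/2 5/3
  21/4 21/5 16/5 5/2
  9/2 28/5 28/5 4
  8/3 19/4 5 13/3
After step 2:
  161/36 52/15 37/15 17/9
  1117/240 87/20 17/5 341/120
  1081/240 493/100 117/25 493/120
  143/36 1081/240 1181/240 40/9

Answer: 161/36 52/15 37/15 17/9
1117/240 87/20 17/5 341/120
1081/240 493/100 117/25 493/120
143/36 1081/240 1181/240 40/9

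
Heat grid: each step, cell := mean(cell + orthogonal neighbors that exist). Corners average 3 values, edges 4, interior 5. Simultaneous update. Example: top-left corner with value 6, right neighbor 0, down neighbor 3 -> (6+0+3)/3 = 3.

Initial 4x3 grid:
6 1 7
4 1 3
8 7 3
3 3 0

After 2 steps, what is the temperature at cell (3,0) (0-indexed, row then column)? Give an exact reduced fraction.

Answer: 161/36

Derivation:
Step 1: cell (3,0) = 14/3
Step 2: cell (3,0) = 161/36
Full grid after step 2:
  73/18 857/240 131/36
  1027/240 98/25 817/240
  1159/240 98/25 263/80
  161/36 859/240 17/6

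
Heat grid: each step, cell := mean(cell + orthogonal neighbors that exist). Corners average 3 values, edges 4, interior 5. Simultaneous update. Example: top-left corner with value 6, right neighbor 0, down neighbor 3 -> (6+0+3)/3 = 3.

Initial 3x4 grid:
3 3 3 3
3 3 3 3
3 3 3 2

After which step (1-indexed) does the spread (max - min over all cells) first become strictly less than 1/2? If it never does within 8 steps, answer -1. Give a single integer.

Step 1: max=3, min=8/3, spread=1/3
  -> spread < 1/2 first at step 1
Step 2: max=3, min=49/18, spread=5/18
Step 3: max=3, min=607/216, spread=41/216
Step 4: max=3, min=73543/25920, spread=4217/25920
Step 5: max=21521/7200, min=4456451/1555200, spread=38417/311040
Step 6: max=429403/144000, min=268735789/93312000, spread=1903471/18662400
Step 7: max=12844241/4320000, min=16195170911/5598720000, spread=18038617/223948800
Step 8: max=1153473241/388800000, min=974501417149/335923200000, spread=883978523/13436928000

Answer: 1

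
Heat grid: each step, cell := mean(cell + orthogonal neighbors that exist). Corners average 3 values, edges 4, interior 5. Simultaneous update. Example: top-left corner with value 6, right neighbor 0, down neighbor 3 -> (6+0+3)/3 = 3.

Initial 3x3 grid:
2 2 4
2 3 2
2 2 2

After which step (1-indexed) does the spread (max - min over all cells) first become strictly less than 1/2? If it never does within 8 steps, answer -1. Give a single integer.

Answer: 3

Derivation:
Step 1: max=11/4, min=2, spread=3/4
Step 2: max=49/18, min=169/80, spread=439/720
Step 3: max=2711/1080, min=767/360, spread=41/108
  -> spread < 1/2 first at step 3
Step 4: max=161137/64800, min=47929/21600, spread=347/1296
Step 5: max=9419639/3888000, min=2896463/1296000, spread=2921/15552
Step 6: max=560555233/233280000, min=176597161/77760000, spread=24611/186624
Step 7: max=33290585351/13996800000, min=10664926367/4665600000, spread=207329/2239488
Step 8: max=1987454713297/839808000000, min=644290789849/279936000000, spread=1746635/26873856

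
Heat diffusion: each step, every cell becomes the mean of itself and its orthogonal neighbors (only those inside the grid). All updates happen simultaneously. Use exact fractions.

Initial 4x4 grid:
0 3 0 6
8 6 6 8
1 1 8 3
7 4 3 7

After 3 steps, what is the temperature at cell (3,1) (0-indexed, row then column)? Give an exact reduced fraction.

Answer: 407/96

Derivation:
Step 1: cell (3,1) = 15/4
Step 2: cell (3,1) = 69/16
Step 3: cell (3,1) = 407/96
Full grid after step 3:
  493/135 13487/3600 15503/3600 10381/2160
  13877/3600 25/6 28507/6000 36661/7200
  979/240 8701/2000 14293/3000 38573/7200
  197/48 407/96 34853/7200 5431/1080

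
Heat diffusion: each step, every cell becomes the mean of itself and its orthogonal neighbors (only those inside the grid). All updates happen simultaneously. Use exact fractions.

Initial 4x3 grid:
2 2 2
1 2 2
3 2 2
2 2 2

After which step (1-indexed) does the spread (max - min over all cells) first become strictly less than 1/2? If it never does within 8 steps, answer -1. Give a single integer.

Step 1: max=7/3, min=5/3, spread=2/3
Step 2: max=32/15, min=28/15, spread=4/15
  -> spread < 1/2 first at step 2
Step 3: max=287/135, min=253/135, spread=34/135
Step 4: max=22441/10800, min=20759/10800, spread=841/5400
Step 5: max=25097/12150, min=23503/12150, spread=797/6075
Step 6: max=15938393/7776000, min=15165607/7776000, spread=386393/3888000
Step 7: max=142780223/69984000, min=137155777/69984000, spread=2812223/34992000
Step 8: max=11384357629/5598720000, min=11010522371/5598720000, spread=186917629/2799360000

Answer: 2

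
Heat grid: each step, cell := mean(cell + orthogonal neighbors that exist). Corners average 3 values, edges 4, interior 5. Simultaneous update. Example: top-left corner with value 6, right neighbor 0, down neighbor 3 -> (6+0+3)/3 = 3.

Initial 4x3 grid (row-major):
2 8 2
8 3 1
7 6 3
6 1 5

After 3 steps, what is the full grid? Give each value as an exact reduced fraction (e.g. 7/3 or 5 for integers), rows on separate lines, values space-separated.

After step 1:
  6 15/4 11/3
  5 26/5 9/4
  27/4 4 15/4
  14/3 9/2 3
After step 2:
  59/12 1117/240 29/9
  459/80 101/25 223/60
  245/48 121/25 13/4
  191/36 97/24 15/4
After step 3:
  1837/360 60599/14400 8347/2160
  11879/2400 13793/3000 6403/1800
  37777/7200 25531/6000 4667/1200
  2081/432 32287/7200 265/72

Answer: 1837/360 60599/14400 8347/2160
11879/2400 13793/3000 6403/1800
37777/7200 25531/6000 4667/1200
2081/432 32287/7200 265/72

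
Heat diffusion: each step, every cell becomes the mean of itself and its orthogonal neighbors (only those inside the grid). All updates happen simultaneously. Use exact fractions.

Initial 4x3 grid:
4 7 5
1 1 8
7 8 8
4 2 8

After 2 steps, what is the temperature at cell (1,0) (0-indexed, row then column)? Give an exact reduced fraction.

Answer: 69/16

Derivation:
Step 1: cell (1,0) = 13/4
Step 2: cell (1,0) = 69/16
Full grid after step 2:
  23/6 239/48 197/36
  69/16 116/25 151/24
  1067/240 287/50 247/40
  89/18 631/120 13/2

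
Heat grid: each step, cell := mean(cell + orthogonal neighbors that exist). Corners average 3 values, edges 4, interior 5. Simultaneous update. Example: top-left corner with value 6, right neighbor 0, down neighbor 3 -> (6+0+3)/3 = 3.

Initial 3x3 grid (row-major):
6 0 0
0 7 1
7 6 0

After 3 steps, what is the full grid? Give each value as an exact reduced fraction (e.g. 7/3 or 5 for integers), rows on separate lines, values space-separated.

After step 1:
  2 13/4 1/3
  5 14/5 2
  13/3 5 7/3
After step 2:
  41/12 503/240 67/36
  53/15 361/100 28/15
  43/9 217/60 28/9
After step 3:
  2171/720 39541/14400 4193/2160
  3451/900 5889/2000 2351/900
  2147/540 3401/900 1547/540

Answer: 2171/720 39541/14400 4193/2160
3451/900 5889/2000 2351/900
2147/540 3401/900 1547/540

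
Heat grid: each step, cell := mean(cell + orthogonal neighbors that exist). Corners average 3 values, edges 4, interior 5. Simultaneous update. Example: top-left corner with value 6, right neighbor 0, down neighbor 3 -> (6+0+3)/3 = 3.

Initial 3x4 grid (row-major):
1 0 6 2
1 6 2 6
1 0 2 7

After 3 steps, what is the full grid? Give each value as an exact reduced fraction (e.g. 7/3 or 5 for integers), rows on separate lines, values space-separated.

After step 1:
  2/3 13/4 5/2 14/3
  9/4 9/5 22/5 17/4
  2/3 9/4 11/4 5
After step 2:
  37/18 493/240 889/240 137/36
  323/240 279/100 157/50 1099/240
  31/18 28/15 18/5 4
After step 3:
  491/270 19087/7200 22867/7200 544/135
  28489/14400 3359/1500 1336/375 55889/14400
  3553/2160 8981/3600 1891/600 2923/720

Answer: 491/270 19087/7200 22867/7200 544/135
28489/14400 3359/1500 1336/375 55889/14400
3553/2160 8981/3600 1891/600 2923/720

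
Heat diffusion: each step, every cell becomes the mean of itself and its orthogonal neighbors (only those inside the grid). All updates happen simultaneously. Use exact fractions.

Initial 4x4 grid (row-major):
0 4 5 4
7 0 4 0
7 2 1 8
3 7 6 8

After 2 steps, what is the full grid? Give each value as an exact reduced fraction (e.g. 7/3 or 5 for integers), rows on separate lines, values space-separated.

Answer: 113/36 407/120 23/8 15/4
919/240 291/100 357/100 53/16
1039/240 81/20 387/100 1187/240
179/36 143/30 323/60 205/36

Derivation:
After step 1:
  11/3 9/4 17/4 3
  7/2 17/5 2 4
  19/4 17/5 21/5 17/4
  17/3 9/2 11/2 22/3
After step 2:
  113/36 407/120 23/8 15/4
  919/240 291/100 357/100 53/16
  1039/240 81/20 387/100 1187/240
  179/36 143/30 323/60 205/36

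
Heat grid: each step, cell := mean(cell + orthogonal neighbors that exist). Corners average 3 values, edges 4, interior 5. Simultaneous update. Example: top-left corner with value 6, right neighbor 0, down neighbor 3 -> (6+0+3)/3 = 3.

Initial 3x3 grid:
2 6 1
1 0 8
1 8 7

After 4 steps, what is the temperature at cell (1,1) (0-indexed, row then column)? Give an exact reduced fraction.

Answer: 439951/120000

Derivation:
Step 1: cell (1,1) = 23/5
Step 2: cell (1,1) = 317/100
Step 3: cell (1,1) = 8033/2000
Step 4: cell (1,1) = 439951/120000
Full grid after step 4:
  42523/14400 1035473/288000 169969/43200
  715511/216000 439951/120000 960511/216000
  27877/8100 8367/2000 36527/8100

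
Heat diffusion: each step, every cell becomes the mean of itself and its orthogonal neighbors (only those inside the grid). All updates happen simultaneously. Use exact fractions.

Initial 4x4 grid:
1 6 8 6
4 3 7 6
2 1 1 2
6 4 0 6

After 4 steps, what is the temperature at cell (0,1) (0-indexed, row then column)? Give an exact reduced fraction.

Step 1: cell (0,1) = 9/2
Step 2: cell (0,1) = 1147/240
Step 3: cell (0,1) = 31939/7200
Step 4: cell (0,1) = 950089/216000
Full grid after step 4:
  63481/16200 950089/216000 1079017/216000 344359/64800
  776179/216000 697/180 31657/7200 253723/54000
  25577/8000 198031/60000 12707/3600 202591/54000
  66137/21600 12101/4000 331727/108000 104687/32400

Answer: 950089/216000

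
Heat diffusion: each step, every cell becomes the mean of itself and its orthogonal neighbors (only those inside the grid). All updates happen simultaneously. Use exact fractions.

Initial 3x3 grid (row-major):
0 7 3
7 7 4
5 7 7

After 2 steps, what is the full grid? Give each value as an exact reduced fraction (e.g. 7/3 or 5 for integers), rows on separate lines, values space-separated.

Answer: 41/9 1199/240 85/18
443/80 543/100 1339/240
211/36 757/120 71/12

Derivation:
After step 1:
  14/3 17/4 14/3
  19/4 32/5 21/4
  19/3 13/2 6
After step 2:
  41/9 1199/240 85/18
  443/80 543/100 1339/240
  211/36 757/120 71/12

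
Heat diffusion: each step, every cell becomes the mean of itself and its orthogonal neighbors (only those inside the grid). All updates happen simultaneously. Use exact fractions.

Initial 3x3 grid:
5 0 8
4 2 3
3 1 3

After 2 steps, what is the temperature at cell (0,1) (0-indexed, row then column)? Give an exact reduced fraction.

Step 1: cell (0,1) = 15/4
Step 2: cell (0,1) = 149/48
Full grid after step 2:
  41/12 149/48 137/36
  67/24 31/10 3
  101/36 37/16 103/36

Answer: 149/48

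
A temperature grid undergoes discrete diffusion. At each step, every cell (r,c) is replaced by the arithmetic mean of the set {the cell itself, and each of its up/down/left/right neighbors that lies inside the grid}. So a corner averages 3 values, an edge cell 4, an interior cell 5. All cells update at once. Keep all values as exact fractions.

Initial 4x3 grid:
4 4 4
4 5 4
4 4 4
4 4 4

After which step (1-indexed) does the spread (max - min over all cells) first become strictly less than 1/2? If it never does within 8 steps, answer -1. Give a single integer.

Answer: 1

Derivation:
Step 1: max=17/4, min=4, spread=1/4
  -> spread < 1/2 first at step 1
Step 2: max=423/100, min=4, spread=23/100
Step 3: max=20011/4800, min=1613/400, spread=131/960
Step 4: max=179351/43200, min=29191/7200, spread=841/8640
Step 5: max=71662051/17280000, min=5853373/1440000, spread=56863/691200
Step 6: max=643614341/155520000, min=52829543/12960000, spread=386393/6220800
Step 7: max=257225723131/62208000000, min=21156358813/5184000000, spread=26795339/497664000
Step 8: max=15413735714129/3732480000000, min=1271246149667/311040000000, spread=254051069/5971968000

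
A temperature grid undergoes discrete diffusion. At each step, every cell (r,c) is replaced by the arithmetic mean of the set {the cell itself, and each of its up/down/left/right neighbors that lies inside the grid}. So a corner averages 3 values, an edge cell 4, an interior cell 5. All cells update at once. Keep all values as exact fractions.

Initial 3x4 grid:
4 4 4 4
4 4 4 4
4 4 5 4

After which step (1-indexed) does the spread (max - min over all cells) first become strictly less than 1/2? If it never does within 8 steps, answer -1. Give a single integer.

Step 1: max=13/3, min=4, spread=1/3
  -> spread < 1/2 first at step 1
Step 2: max=511/120, min=4, spread=31/120
Step 3: max=4531/1080, min=4, spread=211/1080
Step 4: max=448897/108000, min=7247/1800, spread=14077/108000
Step 5: max=4028407/972000, min=435683/108000, spread=5363/48600
Step 6: max=120380809/29160000, min=242869/60000, spread=93859/1166400
Step 7: max=7208674481/1749600000, min=394136467/97200000, spread=4568723/69984000
Step 8: max=431684435629/104976000000, min=11845618889/2916000000, spread=8387449/167961600

Answer: 1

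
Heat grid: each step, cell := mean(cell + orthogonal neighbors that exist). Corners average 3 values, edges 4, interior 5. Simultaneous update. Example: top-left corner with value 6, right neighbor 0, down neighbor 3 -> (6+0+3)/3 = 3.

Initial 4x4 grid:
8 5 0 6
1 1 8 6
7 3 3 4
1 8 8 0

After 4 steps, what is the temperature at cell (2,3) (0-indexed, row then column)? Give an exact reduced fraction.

Step 1: cell (2,3) = 13/4
Step 2: cell (2,3) = 369/80
Step 3: cell (2,3) = 3413/800
Step 4: cell (2,3) = 106807/24000
Full grid after step 4:
  130763/32400 898207/216000 305669/72000 48119/10800
  887467/216000 372323/90000 130963/30000 313309/72000
  36827/8640 39079/9000 6509/1500 106807/24000
  35899/8100 192769/43200 323591/72000 7907/1800

Answer: 106807/24000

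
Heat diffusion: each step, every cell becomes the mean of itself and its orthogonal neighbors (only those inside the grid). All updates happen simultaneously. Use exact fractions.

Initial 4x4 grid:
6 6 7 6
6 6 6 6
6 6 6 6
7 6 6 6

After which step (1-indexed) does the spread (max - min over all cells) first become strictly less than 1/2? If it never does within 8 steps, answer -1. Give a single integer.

Step 1: max=19/3, min=6, spread=1/3
  -> spread < 1/2 first at step 1
Step 2: max=113/18, min=6, spread=5/18
Step 3: max=6691/1080, min=289/48, spread=377/2160
Step 4: max=39923/6480, min=14501/2400, spread=7703/64800
Step 5: max=5970643/972000, min=1308301/216000, spread=166577/1944000
Step 6: max=178730347/29160000, min=39333071/6480000, spread=692611/11664000
Step 7: max=5356232281/874800000, min=26259601/4320000, spread=77326157/1749600000
Step 8: max=267666732959/43740000000, min=35491488103/5832000000, spread=2961144373/87480000000

Answer: 1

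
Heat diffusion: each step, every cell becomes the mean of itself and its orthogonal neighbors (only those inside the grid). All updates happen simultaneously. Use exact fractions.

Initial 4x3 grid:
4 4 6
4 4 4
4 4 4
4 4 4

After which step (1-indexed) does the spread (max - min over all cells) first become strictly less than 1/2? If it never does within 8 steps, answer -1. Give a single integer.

Step 1: max=14/3, min=4, spread=2/3
Step 2: max=41/9, min=4, spread=5/9
Step 3: max=473/108, min=4, spread=41/108
  -> spread < 1/2 first at step 3
Step 4: max=56057/12960, min=4, spread=4217/12960
Step 5: max=3319549/777600, min=14479/3600, spread=38417/155520
Step 6: max=197824211/46656000, min=290597/72000, spread=1903471/9331200
Step 7: max=11798429089/2799360000, min=8755759/2160000, spread=18038617/111974400
Step 8: max=705114582851/167961600000, min=790526759/194400000, spread=883978523/6718464000

Answer: 3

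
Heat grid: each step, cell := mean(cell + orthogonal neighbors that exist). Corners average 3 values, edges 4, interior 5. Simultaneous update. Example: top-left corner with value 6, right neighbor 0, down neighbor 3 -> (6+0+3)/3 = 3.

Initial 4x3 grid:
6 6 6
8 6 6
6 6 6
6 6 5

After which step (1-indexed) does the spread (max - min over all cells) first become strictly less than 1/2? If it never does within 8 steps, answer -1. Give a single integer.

Answer: 4

Derivation:
Step 1: max=20/3, min=17/3, spread=1
Step 2: max=391/60, min=103/18, spread=143/180
Step 3: max=3451/540, min=1255/216, spread=209/360
Step 4: max=102241/16200, min=763283/129600, spread=3643/8640
  -> spread < 1/2 first at step 4
Step 5: max=6102149/972000, min=46140607/7776000, spread=178439/518400
Step 6: max=363831451/58320000, min=2787977633/466560000, spread=1635653/6220800
Step 7: max=10871266567/1749600000, min=168030459547/27993600000, spread=78797407/373248000
Step 8: max=81240830791/13122000000, min=10120580045873/1679616000000, spread=741990121/4478976000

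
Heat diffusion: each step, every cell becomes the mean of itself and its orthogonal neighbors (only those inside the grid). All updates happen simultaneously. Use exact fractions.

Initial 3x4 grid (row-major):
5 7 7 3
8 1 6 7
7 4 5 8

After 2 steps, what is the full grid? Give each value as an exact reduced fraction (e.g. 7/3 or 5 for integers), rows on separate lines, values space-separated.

Answer: 203/36 1357/240 1297/240 209/36
469/80 249/50 279/50 353/60
95/18 323/60 82/15 221/36

Derivation:
After step 1:
  20/3 5 23/4 17/3
  21/4 26/5 26/5 6
  19/3 17/4 23/4 20/3
After step 2:
  203/36 1357/240 1297/240 209/36
  469/80 249/50 279/50 353/60
  95/18 323/60 82/15 221/36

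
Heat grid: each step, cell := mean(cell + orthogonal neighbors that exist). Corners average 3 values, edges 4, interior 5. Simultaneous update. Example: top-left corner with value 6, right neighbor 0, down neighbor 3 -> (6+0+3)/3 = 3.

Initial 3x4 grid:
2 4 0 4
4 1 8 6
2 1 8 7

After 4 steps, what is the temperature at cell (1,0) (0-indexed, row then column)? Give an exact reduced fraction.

Step 1: cell (1,0) = 9/4
Step 2: cell (1,0) = 691/240
Step 3: cell (1,0) = 39209/14400
Step 4: cell (1,0) = 2623051/864000
Full grid after step 4:
  370369/129600 723359/216000 852959/216000 591829/129600
  2623051/864000 1242479/360000 1600879/360000 4250351/864000
  405319/129600 205871/54000 41941/9000 229693/43200

Answer: 2623051/864000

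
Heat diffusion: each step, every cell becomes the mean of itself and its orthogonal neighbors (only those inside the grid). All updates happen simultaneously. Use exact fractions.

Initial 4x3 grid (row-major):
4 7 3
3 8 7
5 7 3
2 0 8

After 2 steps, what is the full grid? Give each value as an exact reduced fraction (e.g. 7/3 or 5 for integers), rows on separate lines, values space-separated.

After step 1:
  14/3 11/2 17/3
  5 32/5 21/4
  17/4 23/5 25/4
  7/3 17/4 11/3
After step 2:
  91/18 667/120 197/36
  1219/240 107/20 707/120
  971/240 103/20 593/120
  65/18 297/80 85/18

Answer: 91/18 667/120 197/36
1219/240 107/20 707/120
971/240 103/20 593/120
65/18 297/80 85/18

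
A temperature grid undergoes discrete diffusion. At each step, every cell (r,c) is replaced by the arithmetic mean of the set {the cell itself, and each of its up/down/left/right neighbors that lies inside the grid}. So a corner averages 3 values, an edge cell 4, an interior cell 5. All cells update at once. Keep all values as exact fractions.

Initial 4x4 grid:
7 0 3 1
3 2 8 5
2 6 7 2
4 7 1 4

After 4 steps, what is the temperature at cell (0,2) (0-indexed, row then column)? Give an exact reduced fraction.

Step 1: cell (0,2) = 3
Step 2: cell (0,2) = 7/2
Step 3: cell (0,2) = 4271/1200
Step 4: cell (0,2) = 133553/36000
Full grid after step 4:
  230111/64800 387043/108000 133553/36000 39901/10800
  813071/216000 141169/36000 7861/2000 71089/18000
  888791/216000 375031/90000 152719/36000 219209/54000
  136657/32400 933791/216000 909071/216000 268961/64800

Answer: 133553/36000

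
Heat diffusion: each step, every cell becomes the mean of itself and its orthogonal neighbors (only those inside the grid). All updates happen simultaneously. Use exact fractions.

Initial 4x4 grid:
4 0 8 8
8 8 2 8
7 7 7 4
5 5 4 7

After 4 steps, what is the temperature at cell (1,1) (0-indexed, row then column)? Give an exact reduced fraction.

Answer: 86527/15000

Derivation:
Step 1: cell (1,1) = 5
Step 2: cell (1,1) = 603/100
Step 3: cell (1,1) = 682/125
Step 4: cell (1,1) = 86527/15000
Full grid after step 4:
  9899/1800 64763/12000 4641/800 7021/1200
  201629/36000 86527/15000 56693/10000 2407/400
  645371/108000 515591/90000 87943/15000 34267/6000
  190973/32400 19843/3375 50423/9000 10307/1800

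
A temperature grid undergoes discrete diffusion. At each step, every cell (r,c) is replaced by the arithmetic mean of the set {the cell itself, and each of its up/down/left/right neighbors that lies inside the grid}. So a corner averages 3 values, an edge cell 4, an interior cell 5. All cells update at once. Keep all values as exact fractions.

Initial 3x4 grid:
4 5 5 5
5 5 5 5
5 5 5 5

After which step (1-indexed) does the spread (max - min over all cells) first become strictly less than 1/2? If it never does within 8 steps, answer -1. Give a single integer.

Answer: 1

Derivation:
Step 1: max=5, min=14/3, spread=1/3
  -> spread < 1/2 first at step 1
Step 2: max=5, min=85/18, spread=5/18
Step 3: max=5, min=1039/216, spread=41/216
Step 4: max=5, min=125383/25920, spread=4217/25920
Step 5: max=35921/7200, min=7566851/1555200, spread=38417/311040
Step 6: max=717403/144000, min=455359789/93312000, spread=1903471/18662400
Step 7: max=21484241/4320000, min=27392610911/5598720000, spread=18038617/223948800
Step 8: max=1931073241/388800000, min=1646347817149/335923200000, spread=883978523/13436928000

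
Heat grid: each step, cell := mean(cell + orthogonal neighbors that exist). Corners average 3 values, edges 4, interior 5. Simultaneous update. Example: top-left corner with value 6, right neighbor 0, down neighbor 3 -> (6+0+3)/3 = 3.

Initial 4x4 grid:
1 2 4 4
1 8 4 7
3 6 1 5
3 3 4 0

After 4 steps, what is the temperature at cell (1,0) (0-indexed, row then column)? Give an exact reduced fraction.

Answer: 181529/54000

Derivation:
Step 1: cell (1,0) = 13/4
Step 2: cell (1,0) = 361/120
Step 3: cell (1,0) = 5963/1800
Step 4: cell (1,0) = 181529/54000
Full grid after step 4:
  213317/64800 773411/216000 291809/72000 613/144
  181529/54000 662351/180000 119893/30000 33081/8000
  20711/6000 36143/10000 74117/20000 90131/24000
  37079/10800 123851/36000 13771/4000 4891/1440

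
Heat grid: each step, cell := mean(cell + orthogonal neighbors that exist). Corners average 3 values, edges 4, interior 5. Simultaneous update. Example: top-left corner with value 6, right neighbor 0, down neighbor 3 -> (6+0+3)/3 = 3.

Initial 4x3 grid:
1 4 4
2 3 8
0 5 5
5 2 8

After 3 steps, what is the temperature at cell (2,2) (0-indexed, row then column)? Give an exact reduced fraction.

Step 1: cell (2,2) = 13/2
Step 2: cell (2,2) = 39/8
Step 3: cell (2,2) = 6019/1200
Full grid after step 3:
  3187/1080 6241/1800 4867/1080
  1229/450 5893/1500 16207/3600
  5891/1800 2839/750 6019/1200
  701/216 7721/1800 341/72

Answer: 6019/1200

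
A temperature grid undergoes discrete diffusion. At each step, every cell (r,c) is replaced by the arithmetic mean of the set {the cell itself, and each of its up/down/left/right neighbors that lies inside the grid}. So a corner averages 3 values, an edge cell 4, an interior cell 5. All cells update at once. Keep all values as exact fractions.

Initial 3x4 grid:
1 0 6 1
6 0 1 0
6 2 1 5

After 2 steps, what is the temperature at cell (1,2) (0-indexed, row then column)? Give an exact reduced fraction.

Answer: 47/25

Derivation:
Step 1: cell (1,2) = 8/5
Step 2: cell (1,2) = 47/25
Full grid after step 2:
  22/9 473/240 461/240 73/36
  241/80 213/100 47/25 461/240
  61/18 329/120 81/40 2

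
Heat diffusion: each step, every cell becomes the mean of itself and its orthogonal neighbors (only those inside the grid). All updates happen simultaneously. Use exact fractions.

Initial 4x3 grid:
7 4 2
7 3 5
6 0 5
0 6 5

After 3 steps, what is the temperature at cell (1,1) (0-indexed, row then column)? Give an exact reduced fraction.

Answer: 12347/3000

Derivation:
Step 1: cell (1,1) = 19/5
Step 2: cell (1,1) = 213/50
Step 3: cell (1,1) = 12347/3000
Full grid after step 3:
  859/180 7957/1800 4289/1080
  923/200 12347/3000 7207/1800
  2369/600 24299/6000 1733/450
  557/144 53311/14400 1753/432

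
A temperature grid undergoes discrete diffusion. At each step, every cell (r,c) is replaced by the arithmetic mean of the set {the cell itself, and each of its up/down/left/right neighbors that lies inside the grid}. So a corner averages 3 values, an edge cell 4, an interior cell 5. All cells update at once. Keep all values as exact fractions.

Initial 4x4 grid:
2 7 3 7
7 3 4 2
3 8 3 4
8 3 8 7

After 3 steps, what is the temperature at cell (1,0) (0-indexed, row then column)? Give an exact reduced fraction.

Answer: 33143/7200

Derivation:
Step 1: cell (1,0) = 15/4
Step 2: cell (1,0) = 1283/240
Step 3: cell (1,0) = 33143/7200
Full grid after step 3:
  10553/2160 7817/1800 2741/600 197/48
  33143/7200 29843/6000 8377/2000 10829/2400
  39127/7200 28771/6000 30827/6000 32999/7200
  2285/432 10243/1800 9281/1800 11609/2160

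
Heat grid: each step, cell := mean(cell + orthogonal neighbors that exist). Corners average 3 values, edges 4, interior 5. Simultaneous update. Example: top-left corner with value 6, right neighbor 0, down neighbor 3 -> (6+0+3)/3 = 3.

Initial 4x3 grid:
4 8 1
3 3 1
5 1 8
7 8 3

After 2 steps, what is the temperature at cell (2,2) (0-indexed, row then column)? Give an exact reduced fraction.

Answer: 107/24

Derivation:
Step 1: cell (2,2) = 13/4
Step 2: cell (2,2) = 107/24
Full grid after step 2:
  17/4 233/60 127/36
  319/80 96/25 391/120
  233/48 101/25 107/24
  185/36 91/16 43/9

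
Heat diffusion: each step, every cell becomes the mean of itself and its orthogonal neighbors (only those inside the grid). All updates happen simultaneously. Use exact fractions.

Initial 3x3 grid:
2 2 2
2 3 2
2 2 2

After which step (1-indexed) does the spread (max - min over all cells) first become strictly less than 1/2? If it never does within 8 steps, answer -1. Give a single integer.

Step 1: max=9/4, min=2, spread=1/4
  -> spread < 1/2 first at step 1
Step 2: max=56/25, min=169/80, spread=51/400
Step 3: max=10423/4800, min=767/360, spread=589/14400
Step 4: max=64943/30000, min=617081/288000, spread=31859/1440000
Step 5: max=37251607/17280000, min=3864721/1800000, spread=751427/86400000
Step 6: max=232634687/108000000, min=2228663129/1036800000, spread=23149331/5184000000
Step 7: max=133898654263/62208000000, min=13934931889/6480000000, spread=616540643/311040000000
Step 8: max=836712453983/388800000000, min=8028892008761/3732480000000, spread=17737747379/18662400000000

Answer: 1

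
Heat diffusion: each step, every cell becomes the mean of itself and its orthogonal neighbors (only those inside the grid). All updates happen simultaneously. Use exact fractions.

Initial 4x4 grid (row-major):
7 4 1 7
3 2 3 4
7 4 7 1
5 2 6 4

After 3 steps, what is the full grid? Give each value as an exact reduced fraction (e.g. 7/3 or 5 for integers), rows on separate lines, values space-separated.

After step 1:
  14/3 7/2 15/4 4
  19/4 16/5 17/5 15/4
  19/4 22/5 21/5 4
  14/3 17/4 19/4 11/3
After step 2:
  155/36 907/240 293/80 23/6
  521/120 77/20 183/50 303/80
  557/120 104/25 83/20 937/240
  41/9 271/60 253/60 149/36
After step 3:
  8947/2160 1123/288 2987/800 677/180
  617/144 23749/6000 1911/500 3037/800
  15929/3600 12791/3000 24109/6000 5753/1440
  4937/1080 1963/450 383/90 8827/2160

Answer: 8947/2160 1123/288 2987/800 677/180
617/144 23749/6000 1911/500 3037/800
15929/3600 12791/3000 24109/6000 5753/1440
4937/1080 1963/450 383/90 8827/2160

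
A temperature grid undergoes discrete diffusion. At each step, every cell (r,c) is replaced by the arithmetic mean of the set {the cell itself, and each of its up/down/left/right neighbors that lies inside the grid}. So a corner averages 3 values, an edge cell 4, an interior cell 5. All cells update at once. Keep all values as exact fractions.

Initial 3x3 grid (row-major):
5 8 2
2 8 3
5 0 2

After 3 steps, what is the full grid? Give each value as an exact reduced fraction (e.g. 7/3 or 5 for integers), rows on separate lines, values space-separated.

Answer: 3409/720 69019/14400 4651/1080
15811/3600 23903/6000 18773/4800
7787/2160 5691/1600 3431/1080

Derivation:
After step 1:
  5 23/4 13/3
  5 21/5 15/4
  7/3 15/4 5/3
After step 2:
  21/4 1157/240 83/18
  62/15 449/100 279/80
  133/36 239/80 55/18
After step 3:
  3409/720 69019/14400 4651/1080
  15811/3600 23903/6000 18773/4800
  7787/2160 5691/1600 3431/1080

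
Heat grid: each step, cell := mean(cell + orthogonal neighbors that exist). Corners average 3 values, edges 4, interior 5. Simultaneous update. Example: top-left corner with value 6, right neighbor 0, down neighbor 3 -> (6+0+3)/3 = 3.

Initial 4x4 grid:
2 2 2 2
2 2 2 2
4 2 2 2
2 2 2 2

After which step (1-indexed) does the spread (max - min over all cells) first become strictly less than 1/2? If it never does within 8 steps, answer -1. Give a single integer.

Step 1: max=8/3, min=2, spread=2/3
Step 2: max=151/60, min=2, spread=31/60
Step 3: max=1291/540, min=2, spread=211/540
  -> spread < 1/2 first at step 3
Step 4: max=124843/54000, min=2, spread=16843/54000
Step 5: max=1110643/486000, min=9079/4500, spread=130111/486000
Step 6: max=32802367/14580000, min=547159/270000, spread=3255781/14580000
Step 7: max=975153691/437400000, min=551107/270000, spread=82360351/437400000
Step 8: max=28995316891/13122000000, min=99706441/48600000, spread=2074577821/13122000000

Answer: 3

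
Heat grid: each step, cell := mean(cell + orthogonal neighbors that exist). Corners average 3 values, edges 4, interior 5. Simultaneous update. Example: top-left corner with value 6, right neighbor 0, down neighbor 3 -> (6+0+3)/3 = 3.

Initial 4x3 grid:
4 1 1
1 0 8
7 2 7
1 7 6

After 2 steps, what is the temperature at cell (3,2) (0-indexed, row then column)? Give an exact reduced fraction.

Answer: 197/36

Derivation:
Step 1: cell (3,2) = 20/3
Step 2: cell (3,2) = 197/36
Full grid after step 2:
  13/6 277/120 53/18
  203/80 31/10 929/240
  307/80 39/10 1261/240
  47/12 76/15 197/36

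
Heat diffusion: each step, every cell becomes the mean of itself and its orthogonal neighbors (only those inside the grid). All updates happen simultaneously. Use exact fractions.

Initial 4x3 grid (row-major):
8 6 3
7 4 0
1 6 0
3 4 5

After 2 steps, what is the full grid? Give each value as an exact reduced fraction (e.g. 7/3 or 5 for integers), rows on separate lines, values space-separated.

Answer: 23/4 397/80 10/3
417/80 98/25 121/40
179/48 191/50 21/8
137/36 79/24 41/12

Derivation:
After step 1:
  7 21/4 3
  5 23/5 7/4
  17/4 3 11/4
  8/3 9/2 3
After step 2:
  23/4 397/80 10/3
  417/80 98/25 121/40
  179/48 191/50 21/8
  137/36 79/24 41/12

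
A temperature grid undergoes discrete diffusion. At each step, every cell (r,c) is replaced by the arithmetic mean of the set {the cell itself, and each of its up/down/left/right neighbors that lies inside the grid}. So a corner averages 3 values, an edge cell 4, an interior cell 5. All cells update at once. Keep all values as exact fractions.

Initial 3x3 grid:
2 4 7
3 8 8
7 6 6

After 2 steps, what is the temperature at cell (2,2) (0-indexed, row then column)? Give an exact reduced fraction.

Step 1: cell (2,2) = 20/3
Step 2: cell (2,2) = 62/9
Full grid after step 2:
  53/12 1223/240 113/18
  287/60 601/100 521/80
  205/36 491/80 62/9

Answer: 62/9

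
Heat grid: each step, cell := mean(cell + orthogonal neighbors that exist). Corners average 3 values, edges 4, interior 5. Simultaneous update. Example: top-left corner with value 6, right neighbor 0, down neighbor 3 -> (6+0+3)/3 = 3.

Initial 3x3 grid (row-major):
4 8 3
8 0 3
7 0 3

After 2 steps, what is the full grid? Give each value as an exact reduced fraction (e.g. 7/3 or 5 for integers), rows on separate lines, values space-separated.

After step 1:
  20/3 15/4 14/3
  19/4 19/5 9/4
  5 5/2 2
After step 2:
  91/18 1133/240 32/9
  1213/240 341/100 763/240
  49/12 133/40 9/4

Answer: 91/18 1133/240 32/9
1213/240 341/100 763/240
49/12 133/40 9/4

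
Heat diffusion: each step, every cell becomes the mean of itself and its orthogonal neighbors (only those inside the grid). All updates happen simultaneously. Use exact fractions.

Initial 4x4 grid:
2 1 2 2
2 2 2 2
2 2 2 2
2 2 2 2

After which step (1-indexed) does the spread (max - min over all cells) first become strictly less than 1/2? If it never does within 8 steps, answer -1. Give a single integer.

Step 1: max=2, min=5/3, spread=1/3
  -> spread < 1/2 first at step 1
Step 2: max=2, min=209/120, spread=31/120
Step 3: max=2, min=1949/1080, spread=211/1080
Step 4: max=2, min=199157/108000, spread=16843/108000
Step 5: max=17921/9000, min=1805357/972000, spread=130111/972000
Step 6: max=1072841/540000, min=54677633/29160000, spread=3255781/29160000
Step 7: max=1068893/540000, min=1649246309/874800000, spread=82360351/874800000
Step 8: max=191893559/97200000, min=49736683109/26244000000, spread=2074577821/26244000000

Answer: 1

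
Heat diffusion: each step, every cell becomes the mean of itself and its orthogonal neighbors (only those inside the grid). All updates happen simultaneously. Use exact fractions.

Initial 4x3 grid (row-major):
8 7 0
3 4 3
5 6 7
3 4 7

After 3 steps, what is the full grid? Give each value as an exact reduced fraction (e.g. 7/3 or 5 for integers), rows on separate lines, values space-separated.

Answer: 893/180 66211/14400 2309/540
3887/800 28199/6000 32183/7200
11371/2400 4869/1000 11971/2400
3379/720 2001/400 3779/720

Derivation:
After step 1:
  6 19/4 10/3
  5 23/5 7/2
  17/4 26/5 23/4
  4 5 6
After step 2:
  21/4 1121/240 139/36
  397/80 461/100 1031/240
  369/80 124/25 409/80
  53/12 101/20 67/12
After step 3:
  893/180 66211/14400 2309/540
  3887/800 28199/6000 32183/7200
  11371/2400 4869/1000 11971/2400
  3379/720 2001/400 3779/720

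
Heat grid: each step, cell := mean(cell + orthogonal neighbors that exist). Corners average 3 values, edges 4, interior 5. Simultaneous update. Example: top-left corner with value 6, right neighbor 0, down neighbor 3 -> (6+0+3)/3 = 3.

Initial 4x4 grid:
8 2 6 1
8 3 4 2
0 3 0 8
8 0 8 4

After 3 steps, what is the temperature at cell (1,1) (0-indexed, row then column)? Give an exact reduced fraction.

Step 1: cell (1,1) = 4
Step 2: cell (1,1) = 177/50
Step 3: cell (1,1) = 4099/1000
Full grid after step 3:
  349/72 1253/300 1129/300 487/144
  5077/1200 4099/1000 6853/2000 2999/800
  14519/3600 20047/6000 6007/1500 27703/7200
  7417/2160 28033/7200 27193/7200 2479/540

Answer: 4099/1000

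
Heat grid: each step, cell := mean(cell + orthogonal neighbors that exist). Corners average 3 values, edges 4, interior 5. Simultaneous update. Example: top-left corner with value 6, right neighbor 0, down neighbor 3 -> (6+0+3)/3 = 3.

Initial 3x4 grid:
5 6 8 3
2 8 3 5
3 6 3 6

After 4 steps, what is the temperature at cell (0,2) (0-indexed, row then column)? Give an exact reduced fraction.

Step 1: cell (0,2) = 5
Step 2: cell (0,2) = 1349/240
Step 3: cell (0,2) = 37049/7200
Step 4: cell (0,2) = 1120403/216000
Full grid after step 4:
  163327/32400 1097063/216000 1120403/216000 649993/129600
  686647/144000 18713/3750 590041/120000 1423889/288000
  303379/64800 506969/108000 522389/108000 613943/129600

Answer: 1120403/216000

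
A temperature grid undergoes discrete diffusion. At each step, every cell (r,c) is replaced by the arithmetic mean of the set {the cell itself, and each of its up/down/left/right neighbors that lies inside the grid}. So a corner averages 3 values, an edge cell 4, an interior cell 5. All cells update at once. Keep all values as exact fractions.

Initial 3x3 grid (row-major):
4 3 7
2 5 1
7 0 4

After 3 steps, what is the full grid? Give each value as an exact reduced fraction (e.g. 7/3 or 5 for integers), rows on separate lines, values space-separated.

Answer: 853/240 56339/14400 1903/540
9019/2400 9709/3000 51889/14400
389/120 776/225 6457/2160

Derivation:
After step 1:
  3 19/4 11/3
  9/2 11/5 17/4
  3 4 5/3
After step 2:
  49/12 817/240 38/9
  127/40 197/50 707/240
  23/6 163/60 119/36
After step 3:
  853/240 56339/14400 1903/540
  9019/2400 9709/3000 51889/14400
  389/120 776/225 6457/2160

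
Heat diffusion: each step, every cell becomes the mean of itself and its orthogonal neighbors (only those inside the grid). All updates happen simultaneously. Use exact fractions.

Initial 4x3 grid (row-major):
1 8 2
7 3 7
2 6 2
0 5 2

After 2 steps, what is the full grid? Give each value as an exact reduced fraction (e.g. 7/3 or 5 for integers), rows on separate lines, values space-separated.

After step 1:
  16/3 7/2 17/3
  13/4 31/5 7/2
  15/4 18/5 17/4
  7/3 13/4 3
After step 2:
  145/36 207/40 38/9
  139/30 401/100 1177/240
  97/30 421/100 287/80
  28/9 731/240 7/2

Answer: 145/36 207/40 38/9
139/30 401/100 1177/240
97/30 421/100 287/80
28/9 731/240 7/2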